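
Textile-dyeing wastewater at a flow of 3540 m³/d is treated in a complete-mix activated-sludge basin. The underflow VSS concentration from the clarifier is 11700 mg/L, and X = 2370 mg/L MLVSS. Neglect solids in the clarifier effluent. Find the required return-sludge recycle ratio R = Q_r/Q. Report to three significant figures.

R ≈ 0.254

Solids balance on the clarifier gives (1+R)X = R·X_r, so R = X/(X_r − X) = 2370 / (11700 − 2370) = 0.2540.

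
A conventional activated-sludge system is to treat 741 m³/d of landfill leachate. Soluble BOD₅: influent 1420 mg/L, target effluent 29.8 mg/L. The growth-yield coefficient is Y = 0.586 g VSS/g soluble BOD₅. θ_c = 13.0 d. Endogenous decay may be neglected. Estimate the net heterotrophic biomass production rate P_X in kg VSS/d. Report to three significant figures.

No decay correction is needed, so Y_obs = Y = 0.586.
Substrate removed = Q·(S₀ − S) = 741 m³/d × (1420 − 29.8) g/m³ = 1.03×10^6 g/d = 1030 kg/d.
P_X = Y_obs · Q(S₀ − S) = 0.5860 × 1030 = 603.7 kg VSS/d.

P_X ≈ 604 kg VSS/d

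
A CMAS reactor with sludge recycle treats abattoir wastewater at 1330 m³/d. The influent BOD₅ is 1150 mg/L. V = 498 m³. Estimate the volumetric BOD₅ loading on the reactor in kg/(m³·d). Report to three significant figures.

L_v ≈ 3.07 kg BOD₅/(m³·d)

L_v = Q S₀ / V = 1330 × 1150 × 10⁻³ / 498.0 = 3.071 kg/(m³·d).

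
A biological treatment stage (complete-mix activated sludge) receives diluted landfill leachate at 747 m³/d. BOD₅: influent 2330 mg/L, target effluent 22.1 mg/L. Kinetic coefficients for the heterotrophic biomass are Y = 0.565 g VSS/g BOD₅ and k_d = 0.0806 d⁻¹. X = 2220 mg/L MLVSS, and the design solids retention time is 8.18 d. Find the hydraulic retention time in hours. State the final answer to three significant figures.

From the SRT design equation V = Y Q (S₀−S) θ_c / [X (1 + k_d θ_c)] = 0.565 × 747 × (2330 − 22.1) × 8.18 / [2220 × (1 + 0.0806 × 8.18)] = 7.97×10^6 / 3684 = 2163 m³.
HRT = V/Q = 2163 m³ / 747 m³·d⁻¹ = 2.896 d × 24 = 69.49 h.

τ ≈ 69.5 h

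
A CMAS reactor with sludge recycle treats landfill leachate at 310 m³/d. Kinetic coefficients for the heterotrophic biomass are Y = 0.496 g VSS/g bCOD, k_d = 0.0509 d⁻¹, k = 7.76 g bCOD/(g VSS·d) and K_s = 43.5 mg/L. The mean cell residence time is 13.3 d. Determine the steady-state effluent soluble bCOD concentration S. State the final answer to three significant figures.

S ≈ 1.47 mg/L

Effluent substrate depends only on kinetics and SRT: S = K_s(1 + k_d θ_c) / [θ_c(Yk − k_d) − 1] = 43.5 × (1 + 0.0509 × 13.3) / [13.3 × (0.496 × 7.76 − 0.0509) − 1] = 72.95 / 49.51 = 1.473 mg/L.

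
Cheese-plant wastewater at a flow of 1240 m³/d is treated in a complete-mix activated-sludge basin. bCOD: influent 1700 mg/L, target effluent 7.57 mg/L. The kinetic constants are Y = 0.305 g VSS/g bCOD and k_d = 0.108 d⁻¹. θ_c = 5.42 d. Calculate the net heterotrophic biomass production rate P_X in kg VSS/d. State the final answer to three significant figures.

P_X ≈ 404 kg VSS/d

Y_obs = Y / (1 + k_d θ_c) = 0.305 / (1 + 0.108 × 5.42) = 0.305 / 1.585 = 0.1924.
ΔS = 1700 − 7.57 = 1692 mg/L, so the substrate removal rate is 1240 × 1692/1000 = 2099 kg bCOD/d.
Net biomass production P_X = Y_obs × Q·(S₀ − S) = 0.1924 × 2099 = 403.7 kg VSS/d.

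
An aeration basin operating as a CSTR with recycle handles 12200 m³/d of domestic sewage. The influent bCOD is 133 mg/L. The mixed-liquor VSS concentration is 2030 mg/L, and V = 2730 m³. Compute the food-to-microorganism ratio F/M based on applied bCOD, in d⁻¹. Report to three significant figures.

F/M = Q·S₀ / (V·X) = 12200 × 133 / (2730 × 2030) = 0.2928 g bCOD·(g VSS·d)⁻¹.

F/M ≈ 0.293 d⁻¹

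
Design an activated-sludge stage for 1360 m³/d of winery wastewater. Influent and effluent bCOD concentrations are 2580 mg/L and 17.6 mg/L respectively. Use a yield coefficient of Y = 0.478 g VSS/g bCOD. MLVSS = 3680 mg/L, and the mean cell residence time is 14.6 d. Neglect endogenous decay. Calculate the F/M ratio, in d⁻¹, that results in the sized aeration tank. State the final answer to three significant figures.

Biomass mass balance (decay neglected): V·X = Y·Q·(S₀ − S)·θ_c, so V = 0.478 × 1360 × (2580 − 17.6) × 14.6 / 3680 = 6609 m³.
F/M = applied load / biomass = Q·S₀/(V·X) = 1360 × 2580 / (6609 × 3680) = 0.1443 d⁻¹.

F/M ≈ 0.144 d⁻¹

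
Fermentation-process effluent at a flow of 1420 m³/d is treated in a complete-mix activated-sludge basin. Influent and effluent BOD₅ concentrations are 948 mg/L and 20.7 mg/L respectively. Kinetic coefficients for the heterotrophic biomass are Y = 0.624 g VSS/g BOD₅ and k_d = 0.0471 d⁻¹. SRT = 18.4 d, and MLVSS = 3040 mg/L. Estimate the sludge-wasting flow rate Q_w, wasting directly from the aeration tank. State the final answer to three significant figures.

Q_w ≈ 145 m³/d

From the SRT design equation V = Y Q (S₀−S) θ_c / [X (1 + k_d θ_c)] = 0.624 × 1420 × (948 − 20.7) × 18.4 / [3040 × (1 + 0.0471 × 18.4)] = 1.51×10^7 / 5675 = 2664 m³.
With mixed-liquor wasting, θ_c = V/Q_w, so Q_w = V/θ_c = 2664/18.4 = 144.8 m³/d.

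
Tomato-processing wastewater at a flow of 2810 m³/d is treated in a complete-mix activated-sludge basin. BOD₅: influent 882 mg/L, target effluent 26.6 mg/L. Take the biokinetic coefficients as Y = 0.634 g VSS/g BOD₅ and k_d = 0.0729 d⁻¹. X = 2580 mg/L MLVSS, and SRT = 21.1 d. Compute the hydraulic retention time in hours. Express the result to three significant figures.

τ ≈ 41.9 h

From the SRT design equation V = Y Q (S₀−S) θ_c / [X (1 + k_d θ_c)] = 0.634 × 2810 × (882 − 26.6) × 21.1 / [2580 × (1 + 0.0729 × 21.1)] = 3.22×10^7 / 6549 = 4910 m³.
Hydraulic retention time τ = V/Q = 4910 / 2810 = 1.747 d = 41.94 h.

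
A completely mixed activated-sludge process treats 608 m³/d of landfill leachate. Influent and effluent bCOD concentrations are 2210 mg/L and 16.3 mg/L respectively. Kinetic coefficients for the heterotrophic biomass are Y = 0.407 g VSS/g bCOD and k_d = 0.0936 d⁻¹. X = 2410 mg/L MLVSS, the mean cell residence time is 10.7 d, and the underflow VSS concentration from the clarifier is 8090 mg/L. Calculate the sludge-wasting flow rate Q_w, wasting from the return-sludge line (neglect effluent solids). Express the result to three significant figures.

Q_w ≈ 33.5 m³/d

From the SRT design equation V = Y Q (S₀−S) θ_c / [X (1 + k_d θ_c)] = 0.407 × 608 × (2210 − 16.3) × 10.7 / [2410 × (1 + 0.0936 × 10.7)] = 5.81×10^6 / 4824 = 1204 m³.
θ_c = V·X/(Q_w·X_r) when wasting from the recycle, so Q_w = V·X/(θ_c·X_r) = 1204 × 2410 / (10.7 × 8090) = 33.52 m³/d.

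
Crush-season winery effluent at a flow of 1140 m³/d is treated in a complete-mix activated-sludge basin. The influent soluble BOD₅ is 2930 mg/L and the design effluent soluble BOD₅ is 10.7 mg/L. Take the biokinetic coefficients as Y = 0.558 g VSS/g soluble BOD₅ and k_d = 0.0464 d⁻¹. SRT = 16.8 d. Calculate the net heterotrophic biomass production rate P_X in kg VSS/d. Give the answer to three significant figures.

The observed yield is Y_obs = Y/(1 + k_d·θ_c) = 0.558 / (1 + 0.0464 × 16.8) = 0.558 / 1.780 = 0.3136 g VSS per g soluble BOD₅ removed.
Mass of soluble BOD₅ removed per day: Q(S₀ − S) = 1140 × 2919 g/m³ = 3328 kg/d.
P_X = Y_obs · Q(S₀ − S) = 0.3136 × 3328 = 1044 kg VSS/d.

P_X ≈ 1040 kg VSS/d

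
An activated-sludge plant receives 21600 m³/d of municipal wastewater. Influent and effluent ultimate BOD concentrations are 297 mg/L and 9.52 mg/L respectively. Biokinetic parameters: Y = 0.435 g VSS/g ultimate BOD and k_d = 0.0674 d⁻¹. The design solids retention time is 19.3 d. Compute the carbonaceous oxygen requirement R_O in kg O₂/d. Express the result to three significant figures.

Correct the yield for decay: Y_obs = Y/(1 + k_d θ_c) = 0.435 / (1 + 0.0674 × 19.3) = 0.435 / 2.301 = 0.1891.
Substrate removed = Q·(S₀ − S) = 21600 m³/d × (297 − 9.52) g/m³ = 6.21×10^6 g/d = 6210 kg/d.
P_X = Y_obs·Q·(S₀ − S) = 0.1891 × 6210 = 1174 kg VSS/d.
R_O = Q·ΔS − 1.42 P_X = 6210 − 1667 = 4542 kg O₂/d.

R_O ≈ 4540 kg O₂/d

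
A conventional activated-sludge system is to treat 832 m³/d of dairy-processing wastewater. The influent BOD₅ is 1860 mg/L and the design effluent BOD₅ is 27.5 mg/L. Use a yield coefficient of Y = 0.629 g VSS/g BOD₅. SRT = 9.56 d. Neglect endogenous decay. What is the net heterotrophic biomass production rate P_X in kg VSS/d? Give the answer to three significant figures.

P_X ≈ 959 kg VSS/d

With endogenous decay neglected, the observed yield equals the true yield: Y_obs = Y = 0.629 g VSS/g BOD₅.
Substrate removed = Q·(S₀ − S) = 832 m³/d × (1860 − 27.5) g/m³ = 1.52×10^6 g/d = 1525 kg/d.
Net biomass production P_X = Y_obs × Q·(S₀ − S) = 0.6290 × 1525 = 959.0 kg VSS/d.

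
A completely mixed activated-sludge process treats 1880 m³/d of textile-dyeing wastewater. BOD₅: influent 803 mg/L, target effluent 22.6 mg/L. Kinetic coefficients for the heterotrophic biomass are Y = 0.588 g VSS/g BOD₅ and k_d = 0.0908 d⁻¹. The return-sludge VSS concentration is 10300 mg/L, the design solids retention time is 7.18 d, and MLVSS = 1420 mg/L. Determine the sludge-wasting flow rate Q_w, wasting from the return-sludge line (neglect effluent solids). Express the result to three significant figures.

Steady-state biomass mass balance: V·X·(1 + k_d·θ_c) = Y·Q·(S₀ − S)·θ_c, so V = 0.588 × 1880 × (803 − 22.6) × 7.18 / [1420 × (1 + 0.0908 × 7.18)] = 6.19×10^6 / 2346 = 2641 m³.
Wasting from the return line (neglecting effluent solids): Q_w = V·X / (θ_c·X_r) = 2641 × 1420 / (7.18 × 10300) = 50.70 m³/d.

Q_w ≈ 50.7 m³/d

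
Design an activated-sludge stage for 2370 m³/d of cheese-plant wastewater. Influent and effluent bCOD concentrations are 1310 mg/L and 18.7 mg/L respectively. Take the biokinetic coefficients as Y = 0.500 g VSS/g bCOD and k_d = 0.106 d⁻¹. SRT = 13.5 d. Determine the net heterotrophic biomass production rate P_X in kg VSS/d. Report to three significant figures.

Correct the yield for decay: Y_obs = Y/(1 + k_d θ_c) = 0.500 / (1 + 0.106 × 13.5) = 0.500 / 2.431 = 0.2057.
ΔS = 1310 − 18.7 = 1291 mg/L, so the substrate removal rate is 2370 × 1291/1000 = 3060 kg bCOD/d.
P_X = Y_obs · Q(S₀ − S) = 0.2057 × 3060 = 629.4 kg VSS/d.

P_X ≈ 629 kg VSS/d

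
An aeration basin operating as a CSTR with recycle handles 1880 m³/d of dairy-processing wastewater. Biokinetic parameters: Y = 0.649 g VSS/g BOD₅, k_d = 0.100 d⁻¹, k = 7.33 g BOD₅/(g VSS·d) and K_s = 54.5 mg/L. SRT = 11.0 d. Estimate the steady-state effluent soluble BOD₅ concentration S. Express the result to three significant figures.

S ≈ 2.28 mg/L

For a completely mixed reactor with recycle the Lawrence–McCarty relation gives S = K_s·(1 + k_d·θ_c) / [θ_c·(Y·k − k_d) − 1] = 54.5 × (1 + 0.100 × 11.0) / [11.0 × (0.649 × 7.33 − 0.100) − 1] = 114.5 / 50.23 = 2.279 mg/L.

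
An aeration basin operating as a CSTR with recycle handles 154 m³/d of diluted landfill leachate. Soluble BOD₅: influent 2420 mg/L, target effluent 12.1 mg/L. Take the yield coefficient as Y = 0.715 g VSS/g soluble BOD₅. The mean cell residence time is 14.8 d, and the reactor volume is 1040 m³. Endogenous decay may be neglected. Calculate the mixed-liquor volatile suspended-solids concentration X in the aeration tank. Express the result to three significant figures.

X ≈ 3770 mg/L

From V·X = Y·Q·(S₀ − S)·θ_c (decay neglected): X = 0.715 × 154 × (2420 − 12.1) × 14.8 / 1040 = 3773 mg/L.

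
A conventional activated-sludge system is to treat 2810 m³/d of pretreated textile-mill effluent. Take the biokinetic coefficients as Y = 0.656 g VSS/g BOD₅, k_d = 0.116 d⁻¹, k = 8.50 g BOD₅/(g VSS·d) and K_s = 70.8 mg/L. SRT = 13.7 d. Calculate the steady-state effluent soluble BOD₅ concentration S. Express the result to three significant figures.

From the Monod/SRT balance for a CMAS, S = K_s·(1+k_d θ_c)/[θ_c·(Y k − k_d) − 1] = 70.8 × (1 + 0.116 × 13.7) / [13.7 × (0.656 × 8.50 − 0.116) − 1] = 183.3 / 73.80 = 2.484 mg/L.

S ≈ 2.48 mg/L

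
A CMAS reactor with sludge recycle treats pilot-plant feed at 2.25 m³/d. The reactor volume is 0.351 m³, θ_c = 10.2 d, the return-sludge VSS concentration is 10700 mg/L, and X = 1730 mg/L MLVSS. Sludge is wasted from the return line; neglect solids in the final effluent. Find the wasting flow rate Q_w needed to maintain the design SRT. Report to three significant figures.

Q_w ≈ 0.00556 m³/d

Wasting from the return line (neglecting effluent solids): Q_w = V·X / (θ_c·X_r) = 0.3510 × 1730 / (10.2 × 10700) = 0.005564 m³/d.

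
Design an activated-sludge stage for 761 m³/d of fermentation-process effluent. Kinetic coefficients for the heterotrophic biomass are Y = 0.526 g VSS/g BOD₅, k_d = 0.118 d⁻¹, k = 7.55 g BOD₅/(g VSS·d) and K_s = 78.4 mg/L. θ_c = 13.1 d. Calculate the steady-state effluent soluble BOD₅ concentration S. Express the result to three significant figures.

S ≈ 4.03 mg/L

For a completely mixed reactor with recycle the Lawrence–McCarty relation gives S = K_s·(1 + k_d·θ_c) / [θ_c·(Y·k − k_d) − 1] = 78.4 × (1 + 0.118 × 13.1) / [13.1 × (0.526 × 7.55 − 0.118) − 1] = 199.6 / 49.48 = 4.034 mg/L.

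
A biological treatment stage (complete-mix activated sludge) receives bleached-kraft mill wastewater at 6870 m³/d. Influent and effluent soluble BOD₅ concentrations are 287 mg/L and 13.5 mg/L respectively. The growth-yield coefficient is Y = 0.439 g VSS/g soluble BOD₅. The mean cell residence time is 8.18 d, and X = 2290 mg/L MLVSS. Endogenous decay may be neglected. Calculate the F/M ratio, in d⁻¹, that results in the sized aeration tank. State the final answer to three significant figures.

Biomass mass balance (decay neglected): V·X = Y·Q·(S₀ − S)·θ_c, so V = 0.439 × 6870 × (287 − 13.5) × 8.18 / 2290 = 2946 m³.
Food-to-microorganism ratio F/M = Q S₀ / (V X) = 6870 × 287 / (2946 × 2290) = 0.2922 d⁻¹.

F/M ≈ 0.292 d⁻¹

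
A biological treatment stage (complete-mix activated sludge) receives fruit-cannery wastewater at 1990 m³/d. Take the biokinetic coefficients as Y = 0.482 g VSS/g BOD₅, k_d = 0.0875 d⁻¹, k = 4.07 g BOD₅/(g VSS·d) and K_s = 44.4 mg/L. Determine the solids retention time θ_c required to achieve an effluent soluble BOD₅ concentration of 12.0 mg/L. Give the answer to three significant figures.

θ_c ≈ 3.03 d

At the target effluent, Y k S/(K_s+S) = 0.482×4.07×12.0/56.40 = 0.4174 d⁻¹.
θ_c = 1/(μ − k_d) = 1/(0.4174 − 0.0875) = 1/0.3299 = 3.031 d.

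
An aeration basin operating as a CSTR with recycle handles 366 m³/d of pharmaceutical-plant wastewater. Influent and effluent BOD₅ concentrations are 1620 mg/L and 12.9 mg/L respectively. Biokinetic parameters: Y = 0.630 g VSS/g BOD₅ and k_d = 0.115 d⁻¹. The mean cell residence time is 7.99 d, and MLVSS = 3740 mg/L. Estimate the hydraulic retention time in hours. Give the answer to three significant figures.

τ ≈ 27.1 h

Rearranging the biomass balance for a CMAS with decay, V = Y·Q·ΔS·θ_c / [X·(1+k_d θ_c)] = 0.630 × 366 × (1620 − 12.9) × 7.99 / [3740 × (1 + 0.115 × 7.99)] = 2.96×10^6 / 7176 = 412.6 m³.
τ = V/Q = 412.6/366 = 1.127 d, or 27.05 h.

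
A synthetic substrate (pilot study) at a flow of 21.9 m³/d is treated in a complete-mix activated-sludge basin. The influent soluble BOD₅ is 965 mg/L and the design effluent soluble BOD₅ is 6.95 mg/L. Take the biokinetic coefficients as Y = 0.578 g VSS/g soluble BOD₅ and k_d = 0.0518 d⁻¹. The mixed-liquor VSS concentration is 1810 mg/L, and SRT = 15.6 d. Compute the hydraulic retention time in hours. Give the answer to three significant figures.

From the SRT design equation V = Y Q (S₀−S) θ_c / [X (1 + k_d θ_c)] = 0.578 × 21.9 × (965 − 6.95) × 15.6 / [1810 × (1 + 0.0518 × 15.6)] = 1.89×10^5 / 3273 = 57.81 m³.
HRT = V/Q = 57.81 m³ / 21.9 m³·d⁻¹ = 2.640 d × 24 = 63.35 h.

τ ≈ 63.4 h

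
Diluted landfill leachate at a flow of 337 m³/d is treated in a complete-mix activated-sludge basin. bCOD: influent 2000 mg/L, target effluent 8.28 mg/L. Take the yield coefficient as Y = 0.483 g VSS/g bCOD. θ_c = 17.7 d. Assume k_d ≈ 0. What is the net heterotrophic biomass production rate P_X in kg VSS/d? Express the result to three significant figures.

P_X ≈ 324 kg VSS/d

Since k_d ≈ 0, Y_obs = Y = 0.483 g VSS/g bCOD.
Q·(S₀ − S) = 337 × (2000 − 8.28) × 10⁻³ = 671.2 kg/d removed.
P_X = Y_obs · Q(S₀ − S) = 0.4830 × 671.2 = 324.2 kg VSS/d.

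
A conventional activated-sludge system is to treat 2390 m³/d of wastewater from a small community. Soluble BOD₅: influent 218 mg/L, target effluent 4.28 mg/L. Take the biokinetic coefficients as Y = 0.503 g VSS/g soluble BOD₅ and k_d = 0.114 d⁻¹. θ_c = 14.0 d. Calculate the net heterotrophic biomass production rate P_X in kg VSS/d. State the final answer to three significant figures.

P_X ≈ 99.0 kg VSS/d

Correct the yield for decay: Y_obs = Y/(1 + k_d θ_c) = 0.503 / (1 + 0.114 × 14.0) = 0.503 / 2.596 = 0.1938.
ΔS = 218 − 4.28 = 213.7 mg/L, so the substrate removal rate is 2390 × 213.7/1000 = 510.8 kg soluble BOD₅/d.
Net biomass production P_X = Y_obs × Q·(S₀ − S) = 0.1938 × 510.8 = 98.97 kg VSS/d.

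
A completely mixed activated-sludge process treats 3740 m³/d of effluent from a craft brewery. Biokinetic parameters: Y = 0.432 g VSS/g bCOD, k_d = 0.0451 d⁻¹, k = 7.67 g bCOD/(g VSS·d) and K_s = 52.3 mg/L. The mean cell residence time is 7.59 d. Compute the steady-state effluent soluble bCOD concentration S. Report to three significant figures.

S ≈ 2.95 mg/L

From the Monod/SRT balance for a CMAS, S = K_s·(1+k_d θ_c)/[θ_c·(Y k − k_d) − 1] = 52.3 × (1 + 0.0451 × 7.59) / [7.59 × (0.432 × 7.67 − 0.0451) − 1] = 70.20 / 23.81 = 2.949 mg/L.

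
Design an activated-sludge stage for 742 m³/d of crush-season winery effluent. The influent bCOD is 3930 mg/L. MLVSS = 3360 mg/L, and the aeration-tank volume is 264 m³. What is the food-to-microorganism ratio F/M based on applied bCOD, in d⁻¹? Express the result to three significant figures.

F/M ≈ 3.29 d⁻¹

Food-to-microorganism ratio F/M = Q S₀ / (V X) = 742 × 3930 / (264.0 × 3360) = 3.287 d⁻¹.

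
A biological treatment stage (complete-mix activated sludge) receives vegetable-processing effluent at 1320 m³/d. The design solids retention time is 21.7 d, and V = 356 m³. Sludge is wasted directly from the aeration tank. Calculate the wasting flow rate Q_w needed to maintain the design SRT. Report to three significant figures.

Q_w ≈ 16.4 m³/d

For wasting at MLVSS concentration, Q_w = V/θ_c = 356.0/21.7 = 16.41 m³/d.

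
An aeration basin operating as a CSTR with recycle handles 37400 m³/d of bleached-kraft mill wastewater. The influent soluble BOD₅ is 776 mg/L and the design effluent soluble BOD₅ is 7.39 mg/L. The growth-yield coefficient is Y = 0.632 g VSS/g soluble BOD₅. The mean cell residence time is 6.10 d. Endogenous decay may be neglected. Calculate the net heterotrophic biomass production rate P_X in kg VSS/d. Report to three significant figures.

P_X ≈ 18200 kg VSS/d

Since k_d ≈ 0, Y_obs = Y = 0.632 g VSS/g soluble BOD₅.
ΔS = 776 − 7.39 = 768.6 mg/L, so the substrate removal rate is 37400 × 768.6/1000 = 28746 kg soluble BOD₅/d.
P_X = Y_obs · Q(S₀ − S) = 0.6320 × 28746 = 18167 kg VSS/d.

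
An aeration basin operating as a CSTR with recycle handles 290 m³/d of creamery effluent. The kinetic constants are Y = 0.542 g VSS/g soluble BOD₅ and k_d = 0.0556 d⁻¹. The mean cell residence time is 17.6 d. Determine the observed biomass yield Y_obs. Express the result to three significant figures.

Correct the yield for decay: Y_obs = Y/(1 + k_d θ_c) = 0.542 / (1 + 0.0556 × 17.6) = 0.542 / 1.979 = 0.2739.

Y_obs ≈ 0.274 g VSS/g soluble BOD₅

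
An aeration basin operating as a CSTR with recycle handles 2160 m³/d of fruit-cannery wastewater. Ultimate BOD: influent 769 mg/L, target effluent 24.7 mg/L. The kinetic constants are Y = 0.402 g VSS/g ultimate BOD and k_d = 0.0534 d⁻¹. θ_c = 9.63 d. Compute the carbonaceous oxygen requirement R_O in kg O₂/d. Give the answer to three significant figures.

R_O ≈ 1000 kg O₂/d

Y_obs = Y / (1 + k_d θ_c) = 0.402 / (1 + 0.0534 × 9.63) = 0.402 / 1.514 = 0.2655.
ΔS = 769 − 24.7 = 744.3 mg/L, so the substrate removal rate is 2160 × 744.3/1000 = 1608 kg ultimate BOD/d.
Net sludge production P_X = 0.2655 × 1608 = 426.8 kg VSS/d.
Carbonaceous O₂ demand = substrate oxidised − cell-mass equivalent = 1608 − 1.42 × 426.8 = 1002 kg O₂/d.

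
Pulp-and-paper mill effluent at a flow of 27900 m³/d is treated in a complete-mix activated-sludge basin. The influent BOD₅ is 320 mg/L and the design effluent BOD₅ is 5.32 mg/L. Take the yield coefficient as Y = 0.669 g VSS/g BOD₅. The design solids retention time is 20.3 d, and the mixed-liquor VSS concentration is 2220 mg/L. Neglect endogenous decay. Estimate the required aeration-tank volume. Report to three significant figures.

V ≈ 53700 m³

Biomass mass balance (decay neglected): V·X = Y·Q·(S₀ − S)·θ_c, so V = 0.669 × 27900 × (320 − 5.32) × 20.3 / 2220 = 53708 m³.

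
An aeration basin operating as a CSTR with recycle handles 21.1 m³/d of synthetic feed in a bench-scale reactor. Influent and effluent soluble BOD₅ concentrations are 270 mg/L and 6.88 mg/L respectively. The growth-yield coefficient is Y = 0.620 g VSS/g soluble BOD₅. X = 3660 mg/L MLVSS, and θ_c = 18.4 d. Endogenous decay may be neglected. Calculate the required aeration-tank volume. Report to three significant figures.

V·X = Y·Q·ΔS·θ_c gives V = 0.620 × 21.1 × (270 − 6.88) × 18.4 / 3660 = 17.30 m³.

V ≈ 17.3 m³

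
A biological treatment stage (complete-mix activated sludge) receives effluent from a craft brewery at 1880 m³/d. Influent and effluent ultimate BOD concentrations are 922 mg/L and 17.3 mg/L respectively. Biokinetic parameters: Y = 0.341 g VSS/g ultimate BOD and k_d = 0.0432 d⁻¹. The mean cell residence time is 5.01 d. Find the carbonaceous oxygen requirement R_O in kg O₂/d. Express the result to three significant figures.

The observed yield is Y_obs = Y/(1 + k_d·θ_c) = 0.341 / (1 + 0.0432 × 5.01) = 0.341 / 1.216 = 0.2803 g VSS per g ultimate BOD removed.
ΔS = 922 − 17.3 = 904.7 mg/L, so the substrate removal rate is 1880 × 904.7/1000 = 1701 kg ultimate BOD/d.
Biomass synthesised: P_X = Y_obs × 1701 = 476.8 kg VSS/d.
R_O = Q·(S₀ − S) − 1.42·P_X = 1701 − 1.42 × 476.8 = 1024 kg O₂/d.

R_O ≈ 1020 kg O₂/d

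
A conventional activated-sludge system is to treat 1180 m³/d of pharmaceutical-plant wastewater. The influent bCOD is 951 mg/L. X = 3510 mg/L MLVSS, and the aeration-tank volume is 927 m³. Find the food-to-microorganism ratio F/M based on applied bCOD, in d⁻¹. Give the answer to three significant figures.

F/M = Q·S₀ / (V·X) = 1180 × 951 / (927.0 × 3510) = 0.3449 g bCOD·(g VSS·d)⁻¹.

F/M ≈ 0.345 d⁻¹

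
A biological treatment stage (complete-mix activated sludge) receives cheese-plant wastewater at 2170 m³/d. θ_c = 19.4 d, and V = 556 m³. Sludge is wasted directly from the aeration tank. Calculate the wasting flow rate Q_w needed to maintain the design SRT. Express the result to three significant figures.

Q_w ≈ 28.7 m³/d

For wasting at MLVSS concentration, Q_w = V/θ_c = 556.0/19.4 = 28.66 m³/d.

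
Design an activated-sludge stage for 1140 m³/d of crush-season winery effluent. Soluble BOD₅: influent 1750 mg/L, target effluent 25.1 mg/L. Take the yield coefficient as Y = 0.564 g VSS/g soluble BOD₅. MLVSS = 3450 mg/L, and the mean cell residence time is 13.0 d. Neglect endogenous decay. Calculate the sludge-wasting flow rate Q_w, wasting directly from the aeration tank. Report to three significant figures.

With k_d = 0 the design equation reduces to V = Y Q (S₀−S) θ_c / X = 0.564 × 1140 × (1750 − 25.1) × 13.0 / 3450 = 4179 m³.
With mixed-liquor wasting, θ_c = V/Q_w, so Q_w = V/θ_c = 4179/13.0 = 321.5 m³/d.

Q_w ≈ 321 m³/d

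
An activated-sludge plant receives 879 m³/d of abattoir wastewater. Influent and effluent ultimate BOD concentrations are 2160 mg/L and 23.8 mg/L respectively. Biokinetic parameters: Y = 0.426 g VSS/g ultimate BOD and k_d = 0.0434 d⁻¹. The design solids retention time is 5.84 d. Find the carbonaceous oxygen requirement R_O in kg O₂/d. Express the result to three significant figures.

The observed yield is Y_obs = Y/(1 + k_d·θ_c) = 0.426 / (1 + 0.0434 × 5.84) = 0.426 / 1.253 = 0.3399 g VSS per g ultimate BOD removed.
ΔS = 2160 − 23.8 = 2136 mg/L, so the substrate removal rate is 879 × 2136/1000 = 1878 kg ultimate BOD/d.
Biomass synthesised: P_X = Y_obs × 1878 = 638.2 kg VSS/d.
Carbonaceous O₂ demand = substrate oxidised − cell-mass equivalent = 1878 − 1.42 × 638.2 = 971.5 kg O₂/d.

R_O ≈ 972 kg O₂/d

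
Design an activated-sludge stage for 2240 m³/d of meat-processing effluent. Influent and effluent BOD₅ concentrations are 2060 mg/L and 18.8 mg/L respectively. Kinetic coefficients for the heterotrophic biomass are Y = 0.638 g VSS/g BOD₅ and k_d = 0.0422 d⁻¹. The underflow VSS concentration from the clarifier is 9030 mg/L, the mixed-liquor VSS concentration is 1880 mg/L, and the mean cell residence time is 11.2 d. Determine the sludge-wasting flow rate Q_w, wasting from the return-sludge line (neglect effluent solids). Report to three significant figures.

From the SRT design equation V = Y Q (S₀−S) θ_c / [X (1 + k_d θ_c)] = 0.638 × 2240 × (2060 − 18.8) × 11.2 / [1880 × (1 + 0.0422 × 11.2)] = 3.27×10^7 / 2769 = 11801 m³.
Q_w = (V·X)/(θ_c X_r) = 11801 × 1880 / (11.2 × 9030) = 219.4 m³/d.

Q_w ≈ 219 m³/d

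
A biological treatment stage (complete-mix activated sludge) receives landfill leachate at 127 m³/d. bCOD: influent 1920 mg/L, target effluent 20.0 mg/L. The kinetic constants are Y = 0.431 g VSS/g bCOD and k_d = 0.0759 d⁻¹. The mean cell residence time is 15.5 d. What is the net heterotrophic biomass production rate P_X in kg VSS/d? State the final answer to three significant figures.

Y_obs = Y / (1 + k_d θ_c) = 0.431 / (1 + 0.0759 × 15.5) = 0.431 / 2.176 = 0.1980.
Substrate removed = Q·(S₀ − S) = 127 m³/d × (1920 − 20.0) g/m³ = 2.41×10^5 g/d = 241.3 kg/d.
Biomass produced: P_X = Y_obs·Q·ΔS = 0.1980 × 241.3 ≈ 47.78 kg VSS/d.

P_X ≈ 47.8 kg VSS/d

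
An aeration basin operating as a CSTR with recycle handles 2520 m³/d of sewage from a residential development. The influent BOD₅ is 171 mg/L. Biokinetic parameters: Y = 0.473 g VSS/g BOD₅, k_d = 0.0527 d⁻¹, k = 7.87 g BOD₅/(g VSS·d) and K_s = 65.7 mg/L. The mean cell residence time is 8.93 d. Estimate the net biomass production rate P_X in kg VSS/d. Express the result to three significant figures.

P_X ≈ 136 kg VSS/d

For a completely mixed reactor with recycle the Lawrence–McCarty relation gives S = K_s·(1 + k_d·θ_c) / [θ_c·(Y·k − k_d) − 1] = 65.7 × (1 + 0.0527 × 8.93) / [8.93 × (0.473 × 7.87 − 0.0527) − 1] = 96.62 / 31.77 = 3.041 mg/L.
The observed yield is Y_obs = Y/(1 + k_d·θ_c) = 0.473 / (1 + 0.0527 × 8.93) = 0.473 / 1.471 = 0.3216 g VSS per g BOD₅ removed.
Mass of BOD₅ removed per day: Q(S₀ − S) = 2520 × 168.0 g/m³ = 423.3 kg/d.
P_X = Y_obs · Q(S₀ − S) = 0.3216 × 423.3 = 136.1 kg VSS/d.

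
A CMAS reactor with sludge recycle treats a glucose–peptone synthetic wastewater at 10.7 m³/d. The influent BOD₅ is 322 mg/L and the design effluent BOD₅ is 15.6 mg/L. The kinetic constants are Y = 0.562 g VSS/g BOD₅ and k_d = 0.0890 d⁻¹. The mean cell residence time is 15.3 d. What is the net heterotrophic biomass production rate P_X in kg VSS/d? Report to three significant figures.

Correct the yield for decay: Y_obs = Y/(1 + k_d θ_c) = 0.562 / (1 + 0.0890 × 15.3) = 0.562 / 2.362 = 0.2380.
Q·(S₀ − S) = 10.7 × (322 − 15.6) × 10⁻³ = 3.278 kg/d removed.
Biomass produced: P_X = Y_obs·Q·ΔS = 0.2380 × 3.278 ≈ 0.7802 kg VSS/d.

P_X ≈ 0.780 kg VSS/d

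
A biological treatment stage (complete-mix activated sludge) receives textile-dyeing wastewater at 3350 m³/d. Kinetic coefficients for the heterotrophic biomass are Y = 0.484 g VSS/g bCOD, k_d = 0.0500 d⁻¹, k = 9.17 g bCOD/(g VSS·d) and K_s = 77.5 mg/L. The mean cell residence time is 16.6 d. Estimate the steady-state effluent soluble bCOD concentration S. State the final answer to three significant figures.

For a completely mixed reactor with recycle the Lawrence–McCarty relation gives S = K_s·(1 + k_d·θ_c) / [θ_c·(Y·k − k_d) − 1] = 77.5 × (1 + 0.0500 × 16.6) / [16.6 × (0.484 × 9.17 − 0.0500) − 1] = 141.8 / 71.85 = 1.974 mg/L.

S ≈ 1.97 mg/L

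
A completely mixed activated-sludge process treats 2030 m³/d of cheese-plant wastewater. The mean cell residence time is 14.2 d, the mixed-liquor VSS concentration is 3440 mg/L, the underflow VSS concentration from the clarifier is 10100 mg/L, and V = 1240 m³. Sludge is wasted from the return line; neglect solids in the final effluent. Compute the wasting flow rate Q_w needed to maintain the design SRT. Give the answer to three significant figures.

Q_w = (V·X)/(θ_c X_r) = 1240 × 3440 / (14.2 × 10100) = 29.74 m³/d.

Q_w ≈ 29.7 m³/d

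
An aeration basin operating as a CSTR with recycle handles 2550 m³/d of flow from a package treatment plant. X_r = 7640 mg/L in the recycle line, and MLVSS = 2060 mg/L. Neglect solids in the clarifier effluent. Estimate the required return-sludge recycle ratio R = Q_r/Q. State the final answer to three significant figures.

R = Q_r/Q = X/(X_r − X) = 2060 / (7640 − 2060) = 0.3692.

R ≈ 0.369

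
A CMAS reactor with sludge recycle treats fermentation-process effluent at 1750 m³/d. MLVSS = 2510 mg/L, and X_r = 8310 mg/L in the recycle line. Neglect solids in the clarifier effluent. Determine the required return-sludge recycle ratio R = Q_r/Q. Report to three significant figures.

R = Q_r/Q = X/(X_r − X) = 2510 / (8310 − 2510) = 0.4328.

R ≈ 0.433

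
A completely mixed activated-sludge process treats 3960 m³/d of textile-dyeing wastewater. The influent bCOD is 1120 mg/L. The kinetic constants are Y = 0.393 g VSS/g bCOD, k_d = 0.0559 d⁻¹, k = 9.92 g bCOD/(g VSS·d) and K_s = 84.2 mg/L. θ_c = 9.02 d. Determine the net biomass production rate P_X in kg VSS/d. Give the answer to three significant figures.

For a completely mixed reactor with recycle the Lawrence–McCarty relation gives S = K_s·(1 + k_d·θ_c) / [θ_c·(Y·k − k_d) − 1] = 84.2 × (1 + 0.0559 × 9.02) / [9.02 × (0.393 × 9.92 − 0.0559) − 1] = 126.7 / 33.66 = 3.763 mg/L.
Observed yield with endogenous decay: Y_obs = Y / (1 + k_d·θ_c) = 0.393 / (1 + 0.0559 × 9.02) = 0.393 / 1.504 = 0.2613 g VSS/g bCOD.
Substrate removed = Q·(S₀ − S) = 3960 m³/d × (1120 − 3.76) g/m³ = 4.42×10^6 g/d = 4420 kg/d.
P_X = Y_obs · Q(S₀ − S) = 0.2613 × 4420 = 1155 kg VSS/d.

P_X ≈ 1150 kg VSS/d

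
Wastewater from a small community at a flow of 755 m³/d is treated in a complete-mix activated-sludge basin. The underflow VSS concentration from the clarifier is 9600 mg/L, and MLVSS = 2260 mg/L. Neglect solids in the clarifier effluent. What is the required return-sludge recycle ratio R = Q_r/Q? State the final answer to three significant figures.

R ≈ 0.308

R = Q_r/Q = X/(X_r − X) = 2260 / (9600 − 2260) = 0.3079.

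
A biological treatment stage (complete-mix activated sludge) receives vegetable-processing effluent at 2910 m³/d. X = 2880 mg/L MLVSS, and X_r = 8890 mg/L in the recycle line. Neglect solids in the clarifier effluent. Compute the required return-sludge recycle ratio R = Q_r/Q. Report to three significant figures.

R ≈ 0.479

Solids balance on the clarifier gives (1+R)X = R·X_r, so R = X/(X_r − X) = 2880 / (8890 − 2880) = 0.4792.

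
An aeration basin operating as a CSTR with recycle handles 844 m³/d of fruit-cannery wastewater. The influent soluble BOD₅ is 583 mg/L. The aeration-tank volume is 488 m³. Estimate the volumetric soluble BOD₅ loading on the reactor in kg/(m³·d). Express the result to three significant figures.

L_v ≈ 1.01 kg soluble BOD₅/(m³·d)

Applied soluble BOD₅ load per unit volume = Q·S₀/V = (844 × 583/1000)/488.0 = 1.008 kg soluble BOD₅·m⁻³·d⁻¹.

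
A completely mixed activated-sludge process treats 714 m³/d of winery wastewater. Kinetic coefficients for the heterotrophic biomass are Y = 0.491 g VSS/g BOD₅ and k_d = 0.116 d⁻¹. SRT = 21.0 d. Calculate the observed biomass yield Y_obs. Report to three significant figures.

Observed yield with endogenous decay: Y_obs = Y / (1 + k_d·θ_c) = 0.491 / (1 + 0.116 × 21.0) = 0.491 / 3.436 = 0.1429 g VSS/g BOD₅.

Y_obs ≈ 0.143 g VSS/g BOD₅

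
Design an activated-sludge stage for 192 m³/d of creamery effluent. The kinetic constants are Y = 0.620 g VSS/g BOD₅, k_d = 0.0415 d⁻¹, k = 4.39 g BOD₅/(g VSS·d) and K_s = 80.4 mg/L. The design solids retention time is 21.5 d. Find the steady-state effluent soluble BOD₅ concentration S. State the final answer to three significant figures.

S ≈ 2.69 mg/L

For a completely mixed reactor with recycle the Lawrence–McCarty relation gives S = K_s·(1 + k_d·θ_c) / [θ_c·(Y·k − k_d) − 1] = 80.4 × (1 + 0.0415 × 21.5) / [21.5 × (0.620 × 4.39 − 0.0415) − 1] = 152.1 / 56.63 = 2.687 mg/L.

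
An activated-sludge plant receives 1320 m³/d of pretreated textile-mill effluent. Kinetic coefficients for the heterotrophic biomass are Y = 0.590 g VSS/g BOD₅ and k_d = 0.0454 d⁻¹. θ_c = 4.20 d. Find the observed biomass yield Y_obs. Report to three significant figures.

Observed yield with endogenous decay: Y_obs = Y / (1 + k_d·θ_c) = 0.590 / (1 + 0.0454 × 4.20) = 0.590 / 1.191 = 0.4955 g VSS/g BOD₅.

Y_obs ≈ 0.496 g VSS/g BOD₅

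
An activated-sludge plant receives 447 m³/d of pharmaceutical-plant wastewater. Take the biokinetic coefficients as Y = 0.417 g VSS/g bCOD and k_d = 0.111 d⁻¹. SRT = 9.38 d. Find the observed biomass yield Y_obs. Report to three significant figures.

Y_obs ≈ 0.204 g VSS/g bCOD

The observed yield is Y_obs = Y/(1 + k_d·θ_c) = 0.417 / (1 + 0.111 × 9.38) = 0.417 / 2.041 = 0.2043 g VSS per g bCOD removed.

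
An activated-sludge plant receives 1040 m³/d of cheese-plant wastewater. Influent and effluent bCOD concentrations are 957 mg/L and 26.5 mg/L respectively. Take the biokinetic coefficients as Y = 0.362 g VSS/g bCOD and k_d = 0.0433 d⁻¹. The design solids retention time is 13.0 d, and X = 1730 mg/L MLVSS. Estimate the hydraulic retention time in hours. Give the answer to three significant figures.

Steady-state biomass mass balance: V·X·(1 + k_d·θ_c) = Y·Q·(S₀ − S)·θ_c, so V = 0.362 × 1040 × (957 − 26.5) × 13.0 / [1730 × (1 + 0.0433 × 13.0)] = 4.55×10^6 / 2704 = 1684 m³.
Hydraulic retention time τ = V/Q = 1684 / 1040 = 1.620 d = 38.87 h.

τ ≈ 38.9 h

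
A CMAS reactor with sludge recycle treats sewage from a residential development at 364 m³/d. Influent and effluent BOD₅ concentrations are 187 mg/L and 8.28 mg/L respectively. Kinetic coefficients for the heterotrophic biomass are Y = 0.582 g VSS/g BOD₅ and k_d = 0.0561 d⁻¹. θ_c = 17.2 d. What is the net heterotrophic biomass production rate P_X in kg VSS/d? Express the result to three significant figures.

P_X ≈ 19.3 kg VSS/d

Observed yield with endogenous decay: Y_obs = Y / (1 + k_d·θ_c) = 0.582 / (1 + 0.0561 × 17.2) = 0.582 / 1.965 = 0.2962 g VSS/g BOD₅.
ΔS = 187 − 8.28 = 178.7 mg/L, so the substrate removal rate is 364 × 178.7/1000 = 65.05 kg BOD₅/d.
Biomass produced: P_X = Y_obs·Q·ΔS = 0.2962 × 65.05 ≈ 19.27 kg VSS/d.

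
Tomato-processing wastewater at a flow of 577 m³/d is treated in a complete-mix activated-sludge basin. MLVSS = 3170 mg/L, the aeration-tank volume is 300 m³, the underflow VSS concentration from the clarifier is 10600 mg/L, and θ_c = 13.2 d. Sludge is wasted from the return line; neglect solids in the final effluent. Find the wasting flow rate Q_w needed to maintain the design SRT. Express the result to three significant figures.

Q_w ≈ 6.80 m³/d

θ_c = V·X/(Q_w·X_r) when wasting from the recycle, so Q_w = V·X/(θ_c·X_r) = 300.0 × 3170 / (13.2 × 10600) = 6.797 m³/d.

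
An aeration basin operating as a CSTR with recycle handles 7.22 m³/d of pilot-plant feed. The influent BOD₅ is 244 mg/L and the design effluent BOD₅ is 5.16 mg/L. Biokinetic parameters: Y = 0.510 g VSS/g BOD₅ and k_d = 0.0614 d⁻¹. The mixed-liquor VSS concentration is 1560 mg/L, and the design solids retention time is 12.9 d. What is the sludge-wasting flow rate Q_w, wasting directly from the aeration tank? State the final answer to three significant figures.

Q_w ≈ 0.315 m³/d

From the SRT design equation V = Y Q (S₀−S) θ_c / [X (1 + k_d θ_c)] = 0.510 × 7.22 × (244 − 5.16) × 12.9 / [1560 × (1 + 0.0614 × 12.9)] = 1.13×10^4 / 2796 = 4.058 m³.
Wasting from the aeration tank: Q_w = V / θ_c = 4.058 / 12.9 = 0.3146 m³/d.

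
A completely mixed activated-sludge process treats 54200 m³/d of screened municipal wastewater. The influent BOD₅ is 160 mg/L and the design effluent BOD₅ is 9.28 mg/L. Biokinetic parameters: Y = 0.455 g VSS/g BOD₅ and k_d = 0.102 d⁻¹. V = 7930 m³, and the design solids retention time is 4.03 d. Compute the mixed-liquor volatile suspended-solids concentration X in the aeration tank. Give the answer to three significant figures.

X ≈ 1340 mg/L

Solving the biomass balance for X: X = Y Q (S₀−S) θ_c / [V (1+k_d θ_c)] = 0.455 × 54200 × (160 − 9.28) × 4.03 / [7930 × (1 + 0.102 × 4.03)] = 1339 mg/L.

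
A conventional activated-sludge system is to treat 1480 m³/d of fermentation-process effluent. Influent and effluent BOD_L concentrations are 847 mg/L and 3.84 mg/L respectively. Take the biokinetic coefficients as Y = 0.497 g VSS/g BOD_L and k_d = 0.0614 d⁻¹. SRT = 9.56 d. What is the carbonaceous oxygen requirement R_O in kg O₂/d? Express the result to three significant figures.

Observed yield with endogenous decay: Y_obs = Y / (1 + k_d·θ_c) = 0.497 / (1 + 0.0614 × 9.56) = 0.497 / 1.587 = 0.3132 g VSS/g BOD_L.
Mass of BOD_L removed per day: Q(S₀ − S) = 1480 × 843.2 g/m³ = 1248 kg/d.
P_X = Y_obs·Q·(S₀ − S) = 0.3132 × 1248 = 390.8 kg VSS/d.
Carbonaceous O₂ demand = substrate oxidised − cell-mass equivalent = 1248 − 1.42 × 390.8 = 692.9 kg O₂/d.

R_O ≈ 693 kg O₂/d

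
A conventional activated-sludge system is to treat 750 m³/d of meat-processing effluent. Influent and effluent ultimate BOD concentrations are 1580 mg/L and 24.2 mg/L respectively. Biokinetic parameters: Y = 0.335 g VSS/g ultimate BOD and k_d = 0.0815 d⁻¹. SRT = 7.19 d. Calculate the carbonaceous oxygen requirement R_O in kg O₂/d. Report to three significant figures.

R_O ≈ 817 kg O₂/d

Y_obs = Y / (1 + k_d θ_c) = 0.335 / (1 + 0.0815 × 7.19) = 0.335 / 1.586 = 0.2112.
Substrate removed = Q·(S₀ − S) = 750 m³/d × (1580 − 24.2) g/m³ = 1.17×10^6 g/d = 1167 kg/d.
P_X = Y_obs·Q·(S₀ − S) = 0.2112 × 1167 = 246.5 kg VSS/d.
R_O = Q·ΔS − 1.42 P_X = 1167 − 350.0 = 816.9 kg O₂/d.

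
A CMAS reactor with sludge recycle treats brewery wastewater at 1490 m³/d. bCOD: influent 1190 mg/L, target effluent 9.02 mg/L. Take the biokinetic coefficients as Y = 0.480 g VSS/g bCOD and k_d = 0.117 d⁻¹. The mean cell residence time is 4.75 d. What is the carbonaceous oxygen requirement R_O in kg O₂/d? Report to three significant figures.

Y_obs = Y / (1 + k_d θ_c) = 0.480 / (1 + 0.117 × 4.75) = 0.480 / 1.556 = 0.3085.
ΔS = 1190 − 9.02 = 1181 mg/L, so the substrate removal rate is 1490 × 1181/1000 = 1760 kg bCOD/d.
Net sludge production P_X = 0.3085 × 1760 = 542.9 kg VSS/d.
R_O = Q·ΔS − 1.42 P_X = 1760 − 770.9 = 988.7 kg O₂/d.

R_O ≈ 989 kg O₂/d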